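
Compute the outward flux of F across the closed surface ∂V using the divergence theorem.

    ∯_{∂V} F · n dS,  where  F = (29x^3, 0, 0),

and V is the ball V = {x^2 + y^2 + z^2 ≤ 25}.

By the divergence theorem,

    ∯_{∂V} F · n dS = ∭_V (∇ · F) dV.

Compute the divergence:
    ∇ · F = ∂F_x/∂x + ∂F_y/∂y + ∂F_z/∂z = 87x^2 + 0 + 0 = 87x^2.

In spherical coordinates, x = ρ sin(φ) cos(θ), y = ρ sin(φ) sin(θ), z = ρ cos(φ), dV = ρ^2 sin(φ) dρ dφ dθ, with 0 ≤ ρ ≤ 5, 0 ≤ φ ≤ π, 0 ≤ θ ≤ 2π.

The integrand, after substitution and multiplying by the volume element, becomes (87ρ^2sin(φ)^2cos(θ)^2) · ρ^2 sin(φ), so

    ∭_V (∇·F) dV = ∫_0^{2π} ∫_0^{π} ∫_0^{5} (87ρ^2sin(φ)^2cos(θ)^2) · ρ^2 sin(φ) dρ dφ dθ.

Inner (ρ from 0 to 5): 54375sin(φ)^3cos(θ)^2.
Middle (φ from 0 to π): 72500cos(θ)^2.
Outer (θ from 0 to 2π): 72500π.

Therefore ∯_{∂V} F · n dS = 72500π.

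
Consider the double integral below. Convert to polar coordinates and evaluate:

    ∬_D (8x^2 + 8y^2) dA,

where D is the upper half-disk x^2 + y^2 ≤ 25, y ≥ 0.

The region D is 0 ≤ r ≤ 5, 0 ≤ θ ≤ π in polar coordinates, where x = r cos(θ), y = r sin(θ), and dA = r dr dθ.

Under the substitution, the integrand becomes 8r^2, so

    ∬_D (8x^2 + 8y^2) dA = ∫_{0}^{π} ∫_{0}^{5} (8r^2) · r dr dθ.

Inner integral (in r): ∫_{0}^{5} (8r^2) · r dr = 1250.

Outer integral (in θ): ∫_{0}^{π} (1250) dθ = 1250π.

Therefore ∬_D (8x^2 + 8y^2) dA = 1250π.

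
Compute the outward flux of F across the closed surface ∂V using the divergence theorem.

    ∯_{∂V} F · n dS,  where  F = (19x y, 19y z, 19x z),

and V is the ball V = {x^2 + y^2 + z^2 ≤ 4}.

By the divergence theorem,

    ∯_{∂V} F · n dS = ∭_V (∇ · F) dV.

Compute the divergence:
    ∇ · F = ∂F_x/∂x + ∂F_y/∂y + ∂F_z/∂z = 19y + 19z + 19x = 19x + 19y + 19z.

In spherical coordinates, x = ρ sin(φ) cos(θ), y = ρ sin(φ) sin(θ), z = ρ cos(φ), dV = ρ^2 sin(φ) dρ dφ dθ, with 0 ≤ ρ ≤ 2, 0 ≤ φ ≤ π, 0 ≤ θ ≤ 2π.

The integrand, after substitution and multiplying by the volume element, becomes (19ρ (sqrt(2)sin(φ)sin(θ + π/4) + cos(φ))) · ρ^2 sin(φ), so

    ∭_V (∇·F) dV = ∫_0^{2π} ∫_0^{π} ∫_0^{2} (19ρ (sqrt(2)sin(φ)sin(θ + π/4) + cos(φ))) · ρ^2 sin(φ) dρ dφ dθ.

Inner (ρ from 0 to 2): 76(sqrt(2)sin(φ)sin(θ + π/4) + cos(φ))sin(φ).
Middle (φ from 0 to π): 38sqrt(2)π sin(θ + π/4).
Outer (θ from 0 to 2π): 0.

Therefore ∯_{∂V} F · n dS = 0.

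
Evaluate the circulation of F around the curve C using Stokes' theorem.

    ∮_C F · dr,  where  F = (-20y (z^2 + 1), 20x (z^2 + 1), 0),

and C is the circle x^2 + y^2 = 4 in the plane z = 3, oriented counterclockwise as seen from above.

Let S be the flat disk x^2 + y^2 ≤ 4 in the plane z = 3, with upward unit normal n̂ = ẑ. By Stokes' theorem,

    ∮_C F · dr = ∬_S (∇ × F) · n̂ dS = ∬_D (curl F)_z dA,

where D is the disk x^2 + y^2 ≤ 4.

Compute the curl of F = (-20y (z^2 + 1), 20x (z^2 + 1), 0):
    (∇ × F)_x = ∂F_z/∂y - ∂F_y/∂z = -40x z,
    (∇ × F)_y = ∂F_x/∂z - ∂F_z/∂x = -40y z,
    (∇ × F)_z = ∂F_y/∂x - ∂F_x/∂y = 40z^2 + 40.

On z = 3, (curl F)_z = 400.

Convert to polar (x = r cos θ, y = r sin θ, dA = r dr dθ); the integrand becomes 400, so

    ∬_D (curl F)_z dA = ∫_0^{2π} ∫_0^{2} (400) · r dr dθ.

Inner (r from 0 to 2): 800.
Outer (θ from 0 to 2π): 1600π.

Therefore ∮_C F · dr = 1600π.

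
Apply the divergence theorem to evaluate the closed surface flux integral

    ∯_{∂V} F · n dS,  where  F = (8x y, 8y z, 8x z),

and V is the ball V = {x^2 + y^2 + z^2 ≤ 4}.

By the divergence theorem,

    ∯_{∂V} F · n dS = ∭_V (∇ · F) dV.

Compute the divergence:
    ∇ · F = ∂F_x/∂x + ∂F_y/∂y + ∂F_z/∂z = 8y + 8z + 8x = 8x + 8y + 8z.

In spherical coordinates, x = ρ sin(φ) cos(θ), y = ρ sin(φ) sin(θ), z = ρ cos(φ), dV = ρ^2 sin(φ) dρ dφ dθ, with 0 ≤ ρ ≤ 2, 0 ≤ φ ≤ π, 0 ≤ θ ≤ 2π.

The integrand, after substitution and multiplying by the volume element, becomes (8ρ (sqrt(2)sin(φ)sin(θ + π/4) + cos(φ))) · ρ^2 sin(φ), so

    ∭_V (∇·F) dV = ∫_0^{2π} ∫_0^{π} ∫_0^{2} (8ρ (sqrt(2)sin(φ)sin(θ + π/4) + cos(φ))) · ρ^2 sin(φ) dρ dφ dθ.

Inner (ρ from 0 to 2): 32(sqrt(2)sin(φ)sin(θ + π/4) + cos(φ))sin(φ).
Middle (φ from 0 to π): 16sqrt(2)π sin(θ + π/4).
Outer (θ from 0 to 2π): 0.

Therefore ∯_{∂V} F · n dS = 0.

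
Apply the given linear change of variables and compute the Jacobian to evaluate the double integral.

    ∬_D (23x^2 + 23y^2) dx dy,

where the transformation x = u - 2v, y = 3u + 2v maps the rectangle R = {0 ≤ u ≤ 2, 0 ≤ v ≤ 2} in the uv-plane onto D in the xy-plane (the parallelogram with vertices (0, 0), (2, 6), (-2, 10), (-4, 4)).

Compute the Jacobian determinant of (x, y) with respect to (u, v):

    ∂(x,y)/∂(u,v) = | 1  -2 | = (1)(2) - (-2)(3) = 8.
                   | 3  2 |

Its absolute value is |J| = 8 (the area scaling factor).

Substituting x = u - 2v, y = 3u + 2v into the integrand,

    23x^2 + 23y^2 → 230u^2 + 184u v + 184v^2,

so the integral becomes

    ∬_R (230u^2 + 184u v + 184v^2) · |J| du dv = ∫_0^2 ∫_0^2 (1840u^2 + 1472u v + 1472v^2) dv du.

Inner (v): 3680u^2 + 2944u + 11776/3.
Outer (u): 23552.

Therefore ∬_D (23x^2 + 23y^2) dx dy = 23552.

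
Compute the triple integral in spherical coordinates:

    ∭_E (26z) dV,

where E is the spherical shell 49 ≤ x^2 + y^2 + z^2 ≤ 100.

In spherical coordinates, x = ρ sin(φ) cos(θ), y = ρ sin(φ) sin(θ), z = ρ cos(φ), and dV = ρ^2 sin(φ) dρ dφ dθ.

The integrand becomes 26ρ cos(φ), so

    ∭_E (26z) dV = ∫_{0}^{2π} ∫_{0}^{π} ∫_{7}^{10} (26ρ cos(φ)) · ρ^2 sin(φ) dρ dφ dθ.

Inner (ρ): 98787sin(2φ)/4.
Middle (φ): 0.
Outer (θ): 0.

Therefore the triple integral equals 0.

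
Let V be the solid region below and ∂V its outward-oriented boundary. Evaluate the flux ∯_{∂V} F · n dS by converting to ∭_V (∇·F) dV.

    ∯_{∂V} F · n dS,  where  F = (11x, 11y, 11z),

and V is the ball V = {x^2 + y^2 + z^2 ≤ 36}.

By the divergence theorem,

    ∯_{∂V} F · n dS = ∭_V (∇ · F) dV.

Compute the divergence:
    ∇ · F = ∂F_x/∂x + ∂F_y/∂y + ∂F_z/∂z = 11 + 11 + 11 = 33.

In spherical coordinates, x = ρ sin(φ) cos(θ), y = ρ sin(φ) sin(θ), z = ρ cos(φ), dV = ρ^2 sin(φ) dρ dφ dθ, with 0 ≤ ρ ≤ 6, 0 ≤ φ ≤ π, 0 ≤ θ ≤ 2π.

The integrand, after substitution and multiplying by the volume element, becomes (33) · ρ^2 sin(φ), so

    ∭_V (∇·F) dV = ∫_0^{2π} ∫_0^{π} ∫_0^{6} (33) · ρ^2 sin(φ) dρ dφ dθ.

Inner (ρ from 0 to 6): 2376sin(φ).
Middle (φ from 0 to π): 4752.
Outer (θ from 0 to 2π): 9504π.

Therefore ∯_{∂V} F · n dS = 9504π.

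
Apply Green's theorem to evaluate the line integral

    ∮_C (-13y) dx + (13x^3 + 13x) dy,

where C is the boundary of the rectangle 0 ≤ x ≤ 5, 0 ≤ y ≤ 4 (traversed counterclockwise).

Green's theorem converts the closed line integral into a double integral over the enclosed region D:

    ∮_C P dx + Q dy = ∬_D (∂Q/∂x - ∂P/∂y) dA.

Here P = -13y, Q = 13x^3 + 13x, so

    ∂Q/∂x = 39x^2 + 13,    ∂P/∂y = -13,
    ∂Q/∂x - ∂P/∂y = 39x^2 + 26.

D is the region 0 ≤ x ≤ 5, 0 ≤ y ≤ 4. Evaluating the double integral:

    ∬_D (39x^2 + 26) dA = ∫_0^{5} ∫_0^{4} (39x^2 + 26) dy dx.

Inner (y from 0 to 4): 156x^2 + 104.
Outer (x from 0 to 5): 7020.

Therefore ∮_C P dx + Q dy = 7020.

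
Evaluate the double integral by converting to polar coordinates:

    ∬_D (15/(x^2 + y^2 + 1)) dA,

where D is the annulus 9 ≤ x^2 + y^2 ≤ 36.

The region D is 3 ≤ r ≤ 6, 0 ≤ θ ≤ 2π in polar coordinates, where x = r cos(θ), y = r sin(θ), and dA = r dr dθ.

Under the substitution, the integrand becomes 15/(r^2 + 1), so

    ∬_D (15/(x^2 + y^2 + 1)) dA = ∫_{0}^{2π} ∫_{3}^{6} (15/(r^2 + 1)) · r dr dθ.

Inner integral (in r): ∫_{3}^{6} (15/(r^2 + 1)) · r dr = log(94931877133sqrt(370)/100000000).

Outer integral (in θ): ∫_{0}^{2π} (log(94931877133sqrt(370)/100000000)) dθ = log((94931877133sqrt(370)/100000000)^(2π)).

Therefore ∬_D (15/(x^2 + y^2 + 1)) dA = log((94931877133sqrt(370)/100000000)^(2π)).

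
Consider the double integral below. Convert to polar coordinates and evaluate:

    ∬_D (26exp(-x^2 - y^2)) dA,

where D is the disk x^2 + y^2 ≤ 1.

The region D is 0 ≤ r ≤ 1, 0 ≤ θ ≤ 2π in polar coordinates, where x = r cos(θ), y = r sin(θ), and dA = r dr dθ.

Under the substitution, the integrand becomes 26exp(-r^2), so

    ∬_D (26exp(-x^2 - y^2)) dA = ∫_{0}^{2π} ∫_{0}^{1} (26exp(-r^2)) · r dr dθ.

Inner integral (in r): ∫_{0}^{1} (26exp(-r^2)) · r dr = 13 - 13exp(-1).

Outer integral (in θ): ∫_{0}^{2π} (13 - 13exp(-1)) dθ = -26π exp(-1) + 26π.

Therefore ∬_D (26exp(-x^2 - y^2)) dA = -26π exp(-1) + 26π.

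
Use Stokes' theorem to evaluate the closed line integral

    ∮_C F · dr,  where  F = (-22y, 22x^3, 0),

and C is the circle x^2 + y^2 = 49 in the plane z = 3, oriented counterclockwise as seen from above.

Let S be the flat disk x^2 + y^2 ≤ 49 in the plane z = 3, with upward unit normal n̂ = ẑ. By Stokes' theorem,

    ∮_C F · dr = ∬_S (∇ × F) · n̂ dS = ∬_D (curl F)_z dA,

where D is the disk x^2 + y^2 ≤ 49.

Compute the curl of F = (-22y, 22x^3, 0):
    (∇ × F)_x = ∂F_z/∂y - ∂F_y/∂z = 0,
    (∇ × F)_y = ∂F_x/∂z - ∂F_z/∂x = 0,
    (∇ × F)_z = ∂F_y/∂x - ∂F_x/∂y = 66x^2 + 22.

On z = 3, (curl F)_z = 66x^2 + 22.

Convert to polar (x = r cos θ, y = r sin θ, dA = r dr dθ); the integrand becomes 66r^2cos(θ)^2 + 22, so

    ∬_D (curl F)_z dA = ∫_0^{2π} ∫_0^{7} (66r^2cos(θ)^2 + 22) · r dr dθ.

Inner (r from 0 to 7): 79233cos(θ)^2/2 + 539.
Outer (θ from 0 to 2π): 81389π/2.

Therefore ∮_C F · dr = 81389π/2.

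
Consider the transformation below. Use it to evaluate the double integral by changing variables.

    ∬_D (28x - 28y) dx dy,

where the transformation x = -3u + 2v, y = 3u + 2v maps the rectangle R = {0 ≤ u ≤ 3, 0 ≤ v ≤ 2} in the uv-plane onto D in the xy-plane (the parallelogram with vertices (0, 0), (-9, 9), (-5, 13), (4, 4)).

Compute the Jacobian determinant of (x, y) with respect to (u, v):

    ∂(x,y)/∂(u,v) = | -3  2 | = (-3)(2) - (2)(3) = -12.
                   | 3  2 |

Its absolute value is |J| = 12 (the area scaling factor).

Substituting x = -3u + 2v, y = 3u + 2v into the integrand,

    28x - 28y → -168u,

so the integral becomes

    ∬_R (-168u) · |J| du dv = ∫_0^3 ∫_0^2 (-2016u) dv du.

Inner (v): -4032u.
Outer (u): -18144.

Therefore ∬_D (28x - 28y) dx dy = -18144.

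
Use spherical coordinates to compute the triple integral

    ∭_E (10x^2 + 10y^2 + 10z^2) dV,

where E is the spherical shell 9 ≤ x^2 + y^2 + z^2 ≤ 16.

In spherical coordinates, x = ρ sin(φ) cos(θ), y = ρ sin(φ) sin(θ), z = ρ cos(φ), and dV = ρ^2 sin(φ) dρ dφ dθ.

The integrand becomes 10ρ^2, so

    ∭_E (10x^2 + 10y^2 + 10z^2) dV = ∫_{0}^{2π} ∫_{0}^{π} ∫_{3}^{4} (10ρ^2) · ρ^2 sin(φ) dρ dφ dθ.

Inner (ρ): 1562sin(φ).
Middle (φ): 3124.
Outer (θ): 6248π.

Therefore the triple integral equals 6248π.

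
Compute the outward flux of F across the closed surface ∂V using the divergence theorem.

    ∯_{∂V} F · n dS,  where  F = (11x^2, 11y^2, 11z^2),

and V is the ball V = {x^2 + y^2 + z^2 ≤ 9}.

By the divergence theorem,

    ∯_{∂V} F · n dS = ∭_V (∇ · F) dV.

Compute the divergence:
    ∇ · F = ∂F_x/∂x + ∂F_y/∂y + ∂F_z/∂z = 22x + 22y + 22z.

In spherical coordinates, x = ρ sin(φ) cos(θ), y = ρ sin(φ) sin(θ), z = ρ cos(φ), dV = ρ^2 sin(φ) dρ dφ dθ, with 0 ≤ ρ ≤ 3, 0 ≤ φ ≤ π, 0 ≤ θ ≤ 2π.

The integrand, after substitution and multiplying by the volume element, becomes (22ρ (sqrt(2)sin(φ)sin(θ + π/4) + cos(φ))) · ρ^2 sin(φ), so

    ∭_V (∇·F) dV = ∫_0^{2π} ∫_0^{π} ∫_0^{3} (22ρ (sqrt(2)sin(φ)sin(θ + π/4) + cos(φ))) · ρ^2 sin(φ) dρ dφ dθ.

Inner (ρ from 0 to 3): 891(sqrt(2)sin(φ)sin(θ + π/4) + cos(φ))sin(φ)/2.
Middle (φ from 0 to π): 891sqrt(2)π sin(θ + π/4)/4.
Outer (θ from 0 to 2π): 0.

Therefore ∯_{∂V} F · n dS = 0.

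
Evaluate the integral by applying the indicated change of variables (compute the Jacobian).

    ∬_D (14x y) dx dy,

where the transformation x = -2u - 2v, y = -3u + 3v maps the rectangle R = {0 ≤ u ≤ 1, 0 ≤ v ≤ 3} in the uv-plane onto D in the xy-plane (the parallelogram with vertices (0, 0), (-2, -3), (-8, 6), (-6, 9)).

Compute the Jacobian determinant of (x, y) with respect to (u, v):

    ∂(x,y)/∂(u,v) = | -2  -2 | = (-2)(3) - (-2)(-3) = -12.
                   | -3  3 |

Its absolute value is |J| = 12 (the area scaling factor).

Substituting x = -2u - 2v, y = -3u + 3v into the integrand,

    14x y → 84u^2 - 84v^2,

so the integral becomes

    ∬_R (84u^2 - 84v^2) · |J| du dv = ∫_0^1 ∫_0^3 (1008u^2 - 1008v^2) dv du.

Inner (v): 3024u^2 - 9072.
Outer (u): -8064.

Therefore ∬_D (14x y) dx dy = -8064.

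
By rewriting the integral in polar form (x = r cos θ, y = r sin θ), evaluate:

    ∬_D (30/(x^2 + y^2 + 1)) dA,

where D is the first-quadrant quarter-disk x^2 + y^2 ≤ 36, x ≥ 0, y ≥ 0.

The region D is 0 ≤ r ≤ 6, 0 ≤ θ ≤ π/2 in polar coordinates, where x = r cos(θ), y = r sin(θ), and dA = r dr dθ.

Under the substitution, the integrand becomes 30/(r^2 + 1), so

    ∬_D (30/(x^2 + y^2 + 1)) dA = ∫_{0}^{π/2} ∫_{0}^{6} (30/(r^2 + 1)) · r dr dθ.

Inner integral (in r): ∫_{0}^{6} (30/(r^2 + 1)) · r dr = log(333446267951815307088493).

Outer integral (in θ): ∫_{0}^{π/2} (log(333446267951815307088493)) dθ = log(333446267951815307088493^(π/2)).

Therefore ∬_D (30/(x^2 + y^2 + 1)) dA = log(333446267951815307088493^(π/2)).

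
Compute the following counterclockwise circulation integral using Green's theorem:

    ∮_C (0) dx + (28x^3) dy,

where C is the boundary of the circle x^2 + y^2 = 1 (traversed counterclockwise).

Green's theorem converts the closed line integral into a double integral over the enclosed region D:

    ∮_C P dx + Q dy = ∬_D (∂Q/∂x - ∂P/∂y) dA.

Here P = 0, Q = 28x^3, so

    ∂Q/∂x = 84x^2,    ∂P/∂y = 0,
    ∂Q/∂x - ∂P/∂y = 84x^2.

D is the region x^2 + y^2 ≤ 1. Evaluating the double integral:

In polar coordinates (x = r cos θ, y = r sin θ, dA = r dr dθ) the integrand becomes 84r^2cos(θ)^2, so

    ∬_D (84x^2) dA = ∫_0^{2π} ∫_0^{1} (84r^2cos(θ)^2) · r dr dθ.

Inner (r from 0 to 1): 21cos(θ)^2.
Outer (θ from 0 to 2π): 21π.

Therefore ∮_C P dx + Q dy = 21π.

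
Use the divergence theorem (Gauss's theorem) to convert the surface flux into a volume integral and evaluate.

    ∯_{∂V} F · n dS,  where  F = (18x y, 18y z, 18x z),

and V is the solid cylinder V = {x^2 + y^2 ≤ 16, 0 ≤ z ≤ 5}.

By the divergence theorem,

    ∯_{∂V} F · n dS = ∭_V (∇ · F) dV.

Compute the divergence:
    ∇ · F = ∂F_x/∂x + ∂F_y/∂y + ∂F_z/∂z = 18y + 18z + 18x = 18x + 18y + 18z.

In cylindrical coordinates, x = r cos(θ), y = r sin(θ), z = z, dV = r dr dθ dz, with 0 ≤ r ≤ 4, 0 ≤ θ ≤ 2π, 0 ≤ z ≤ 5.

The integrand, after substitution and multiplying by the volume element, becomes (18sqrt(2)r sin(θ + π/4) + 18z) · r, so

    ∭_V (∇·F) dV = ∫_0^{2π} ∫_0^{4} ∫_0^{5} (18sqrt(2)r sin(θ + π/4) + 18z) · r dz dr dθ.

Inner (z from 0 to 5): 45r (2sqrt(2)r sin(θ + π/4) + 5).
Middle (r from 0 to 4): 1920sqrt(2)sin(θ + π/4) + 1800.
Outer (θ from 0 to 2π): 3600π.

Therefore ∯_{∂V} F · n dS = 3600π.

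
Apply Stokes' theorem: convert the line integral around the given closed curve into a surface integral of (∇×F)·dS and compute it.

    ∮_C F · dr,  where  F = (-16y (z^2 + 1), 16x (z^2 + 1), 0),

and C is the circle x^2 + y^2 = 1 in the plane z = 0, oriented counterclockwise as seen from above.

Let S be the flat disk x^2 + y^2 ≤ 1 in the plane z = 0, with upward unit normal n̂ = ẑ. By Stokes' theorem,

    ∮_C F · dr = ∬_S (∇ × F) · n̂ dS = ∬_D (curl F)_z dA,

where D is the disk x^2 + y^2 ≤ 1.

Compute the curl of F = (-16y (z^2 + 1), 16x (z^2 + 1), 0):
    (∇ × F)_x = ∂F_z/∂y - ∂F_y/∂z = -32x z,
    (∇ × F)_y = ∂F_x/∂z - ∂F_z/∂x = -32y z,
    (∇ × F)_z = ∂F_y/∂x - ∂F_x/∂y = 32z^2 + 32.

On z = 0, (curl F)_z = 32.

Convert to polar (x = r cos θ, y = r sin θ, dA = r dr dθ); the integrand becomes 32, so

    ∬_D (curl F)_z dA = ∫_0^{2π} ∫_0^{1} (32) · r dr dθ.

Inner (r from 0 to 1): 16.
Outer (θ from 0 to 2π): 32π.

Therefore ∮_C F · dr = 32π.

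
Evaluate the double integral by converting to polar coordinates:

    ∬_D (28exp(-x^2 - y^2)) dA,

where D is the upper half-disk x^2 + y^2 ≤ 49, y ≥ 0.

The region D is 0 ≤ r ≤ 7, 0 ≤ θ ≤ π in polar coordinates, where x = r cos(θ), y = r sin(θ), and dA = r dr dθ.

Under the substitution, the integrand becomes 28exp(-r^2), so

    ∬_D (28exp(-x^2 - y^2)) dA = ∫_{0}^{π} ∫_{0}^{7} (28exp(-r^2)) · r dr dθ.

Inner integral (in r): ∫_{0}^{7} (28exp(-r^2)) · r dr = 14 - 14exp(-49).

Outer integral (in θ): ∫_{0}^{π} (14 - 14exp(-49)) dθ = -14π exp(-49) + 14π.

Therefore ∬_D (28exp(-x^2 - y^2)) dA = -14π exp(-49) + 14π.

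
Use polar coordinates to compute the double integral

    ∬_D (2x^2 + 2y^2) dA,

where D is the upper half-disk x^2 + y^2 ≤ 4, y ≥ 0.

The region D is 0 ≤ r ≤ 2, 0 ≤ θ ≤ π in polar coordinates, where x = r cos(θ), y = r sin(θ), and dA = r dr dθ.

Under the substitution, the integrand becomes 2r^2, so

    ∬_D (2x^2 + 2y^2) dA = ∫_{0}^{π} ∫_{0}^{2} (2r^2) · r dr dθ.

Inner integral (in r): ∫_{0}^{2} (2r^2) · r dr = 8.

Outer integral (in θ): ∫_{0}^{π} (8) dθ = 8π.

Therefore ∬_D (2x^2 + 2y^2) dA = 8π.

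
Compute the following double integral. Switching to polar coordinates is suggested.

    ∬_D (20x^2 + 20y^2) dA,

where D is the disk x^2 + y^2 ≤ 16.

The region D is 0 ≤ r ≤ 4, 0 ≤ θ ≤ 2π in polar coordinates, where x = r cos(θ), y = r sin(θ), and dA = r dr dθ.

Under the substitution, the integrand becomes 20r^2, so

    ∬_D (20x^2 + 20y^2) dA = ∫_{0}^{2π} ∫_{0}^{4} (20r^2) · r dr dθ.

Inner integral (in r): ∫_{0}^{4} (20r^2) · r dr = 1280.

Outer integral (in θ): ∫_{0}^{2π} (1280) dθ = 2560π.

Therefore ∬_D (20x^2 + 20y^2) dA = 2560π.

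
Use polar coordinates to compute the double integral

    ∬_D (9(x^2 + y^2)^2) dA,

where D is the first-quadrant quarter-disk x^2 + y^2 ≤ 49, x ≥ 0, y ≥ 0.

The region D is 0 ≤ r ≤ 7, 0 ≤ θ ≤ π/2 in polar coordinates, where x = r cos(θ), y = r sin(θ), and dA = r dr dθ.

Under the substitution, the integrand becomes 9r^4, so

    ∬_D (9(x^2 + y^2)^2) dA = ∫_{0}^{π/2} ∫_{0}^{7} (9r^4) · r dr dθ.

Inner integral (in r): ∫_{0}^{7} (9r^4) · r dr = 352947/2.

Outer integral (in θ): ∫_{0}^{π/2} (352947/2) dθ = 352947π/4.

Therefore ∬_D (9(x^2 + y^2)^2) dA = 352947π/4.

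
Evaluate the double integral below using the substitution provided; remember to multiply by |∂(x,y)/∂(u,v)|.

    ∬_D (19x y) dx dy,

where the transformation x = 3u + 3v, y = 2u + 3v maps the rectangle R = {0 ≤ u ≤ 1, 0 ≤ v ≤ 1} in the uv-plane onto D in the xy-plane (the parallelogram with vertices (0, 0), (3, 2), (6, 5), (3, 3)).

Compute the Jacobian determinant of (x, y) with respect to (u, v):

    ∂(x,y)/∂(u,v) = | 3  3 | = (3)(3) - (3)(2) = 3.
                   | 2  3 |

Its absolute value is |J| = 3 (the area scaling factor).

Substituting x = 3u + 3v, y = 2u + 3v into the integrand,

    19x y → 114u^2 + 285u v + 171v^2,

so the integral becomes

    ∬_R (114u^2 + 285u v + 171v^2) · |J| du dv = ∫_0^1 ∫_0^1 (342u^2 + 855u v + 513v^2) dv du.

Inner (v): 342u^2 + 855u/2 + 171.
Outer (u): 1995/4.

Therefore ∬_D (19x y) dx dy = 1995/4.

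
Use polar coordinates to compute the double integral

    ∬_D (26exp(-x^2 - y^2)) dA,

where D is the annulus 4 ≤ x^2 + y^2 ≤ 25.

The region D is 2 ≤ r ≤ 5, 0 ≤ θ ≤ 2π in polar coordinates, where x = r cos(θ), y = r sin(θ), and dA = r dr dθ.

Under the substitution, the integrand becomes 26exp(-r^2), so

    ∬_D (26exp(-x^2 - y^2)) dA = ∫_{0}^{2π} ∫_{2}^{5} (26exp(-r^2)) · r dr dθ.

Inner integral (in r): ∫_{2}^{5} (26exp(-r^2)) · r dr = -(13 - 13exp(21))exp(-25).

Outer integral (in θ): ∫_{0}^{2π} (-(13 - 13exp(21))exp(-25)) dθ = -26π (1 - exp(21))exp(-25).

Therefore ∬_D (26exp(-x^2 - y^2)) dA = -26π (1 - exp(21))exp(-25).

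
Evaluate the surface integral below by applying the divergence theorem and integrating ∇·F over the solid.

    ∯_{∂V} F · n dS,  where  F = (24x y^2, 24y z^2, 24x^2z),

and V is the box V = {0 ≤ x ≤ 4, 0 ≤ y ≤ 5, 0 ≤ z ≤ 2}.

By the divergence theorem,

    ∯_{∂V} F · n dS = ∭_V (∇ · F) dV.

Compute the divergence:
    ∇ · F = ∂F_x/∂x + ∂F_y/∂y + ∂F_z/∂z = 24y^2 + 24z^2 + 24x^2 = 24x^2 + 24y^2 + 24z^2.

V is a rectangular box, so dV = dx dy dz with 0 ≤ x ≤ 4, 0 ≤ y ≤ 5, 0 ≤ z ≤ 2.

Integrate (24x^2 + 24y^2 + 24z^2) over V as an iterated integral:

    ∭_V (∇·F) dV = ∫_0^{4} ∫_0^{5} ∫_0^{2} (24x^2 + 24y^2 + 24z^2) dz dy dx.

Inner (z from 0 to 2): 48x^2 + 48y^2 + 64.
Middle (y from 0 to 5): 240x^2 + 2320.
Outer (x from 0 to 4): 14400.

Therefore ∯_{∂V} F · n dS = 14400.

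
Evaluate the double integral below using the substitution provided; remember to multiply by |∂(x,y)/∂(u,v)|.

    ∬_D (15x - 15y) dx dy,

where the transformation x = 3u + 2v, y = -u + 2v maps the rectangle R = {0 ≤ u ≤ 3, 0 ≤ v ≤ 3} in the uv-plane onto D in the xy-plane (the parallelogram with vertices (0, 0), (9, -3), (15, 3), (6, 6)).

Compute the Jacobian determinant of (x, y) with respect to (u, v):

    ∂(x,y)/∂(u,v) = | 3  2 | = (3)(2) - (2)(-1) = 8.
                   | -1  2 |

Its absolute value is |J| = 8 (the area scaling factor).

Substituting x = 3u + 2v, y = -u + 2v into the integrand,

    15x - 15y → 60u,

so the integral becomes

    ∬_R (60u) · |J| du dv = ∫_0^3 ∫_0^3 (480u) dv du.

Inner (v): 1440u.
Outer (u): 6480.

Therefore ∬_D (15x - 15y) dx dy = 6480.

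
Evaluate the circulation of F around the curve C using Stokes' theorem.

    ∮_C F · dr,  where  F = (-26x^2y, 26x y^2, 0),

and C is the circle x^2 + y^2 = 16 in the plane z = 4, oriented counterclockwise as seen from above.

Let S be the flat disk x^2 + y^2 ≤ 16 in the plane z = 4, with upward unit normal n̂ = ẑ. By Stokes' theorem,

    ∮_C F · dr = ∬_S (∇ × F) · n̂ dS = ∬_D (curl F)_z dA,

where D is the disk x^2 + y^2 ≤ 16.

Compute the curl of F = (-26x^2y, 26x y^2, 0):
    (∇ × F)_x = ∂F_z/∂y - ∂F_y/∂z = 0,
    (∇ × F)_y = ∂F_x/∂z - ∂F_z/∂x = 0,
    (∇ × F)_z = ∂F_y/∂x - ∂F_x/∂y = 26x^2 + 26y^2.

On z = 4, (curl F)_z = 26x^2 + 26y^2.

Convert to polar (x = r cos θ, y = r sin θ, dA = r dr dθ); the integrand becomes 26r^2, so

    ∬_D (curl F)_z dA = ∫_0^{2π} ∫_0^{4} (26r^2) · r dr dθ.

Inner (r from 0 to 4): 1664.
Outer (θ from 0 to 2π): 3328π.

Therefore ∮_C F · dr = 3328π.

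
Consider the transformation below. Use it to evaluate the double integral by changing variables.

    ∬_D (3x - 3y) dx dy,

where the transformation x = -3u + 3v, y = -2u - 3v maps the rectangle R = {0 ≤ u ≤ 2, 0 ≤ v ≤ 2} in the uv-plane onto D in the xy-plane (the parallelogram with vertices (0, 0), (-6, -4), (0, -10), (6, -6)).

Compute the Jacobian determinant of (x, y) with respect to (u, v):

    ∂(x,y)/∂(u,v) = | -3  3 | = (-3)(-3) - (3)(-2) = 15.
                   | -2  -3 |

Its absolute value is |J| = 15 (the area scaling factor).

Substituting x = -3u + 3v, y = -2u - 3v into the integrand,

    3x - 3y → -3u + 18v,

so the integral becomes

    ∬_R (-3u + 18v) · |J| du dv = ∫_0^2 ∫_0^2 (-45u + 270v) dv du.

Inner (v): 540 - 90u.
Outer (u): 900.

Therefore ∬_D (3x - 3y) dx dy = 900.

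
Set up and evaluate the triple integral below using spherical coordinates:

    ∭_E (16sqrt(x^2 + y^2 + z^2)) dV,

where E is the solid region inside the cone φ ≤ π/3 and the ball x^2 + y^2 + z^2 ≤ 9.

In spherical coordinates, x = ρ sin(φ) cos(θ), y = ρ sin(φ) sin(θ), z = ρ cos(φ), and dV = ρ^2 sin(φ) dρ dφ dθ.

The integrand becomes 16ρ, so

    ∭_E (16sqrt(x^2 + y^2 + z^2)) dV = ∫_{0}^{2π} ∫_{0}^{π/3} ∫_{0}^{3} (16ρ) · ρ^2 sin(φ) dρ dφ dθ.

Inner (ρ): 324sin(φ).
Middle (φ): 162.
Outer (θ): 324π.

Therefore the triple integral equals 324π.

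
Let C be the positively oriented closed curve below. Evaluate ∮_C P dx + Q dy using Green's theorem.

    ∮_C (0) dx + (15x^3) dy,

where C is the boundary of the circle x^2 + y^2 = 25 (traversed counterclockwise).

Green's theorem converts the closed line integral into a double integral over the enclosed region D:

    ∮_C P dx + Q dy = ∬_D (∂Q/∂x - ∂P/∂y) dA.

Here P = 0, Q = 15x^3, so

    ∂Q/∂x = 45x^2,    ∂P/∂y = 0,
    ∂Q/∂x - ∂P/∂y = 45x^2.

D is the region x^2 + y^2 ≤ 25. Evaluating the double integral:

In polar coordinates (x = r cos θ, y = r sin θ, dA = r dr dθ) the integrand becomes 45r^2cos(θ)^2, so

    ∬_D (45x^2) dA = ∫_0^{2π} ∫_0^{5} (45r^2cos(θ)^2) · r dr dθ.

Inner (r from 0 to 5): 28125cos(θ)^2/4.
Outer (θ from 0 to 2π): 28125π/4.

Therefore ∮_C P dx + Q dy = 28125π/4.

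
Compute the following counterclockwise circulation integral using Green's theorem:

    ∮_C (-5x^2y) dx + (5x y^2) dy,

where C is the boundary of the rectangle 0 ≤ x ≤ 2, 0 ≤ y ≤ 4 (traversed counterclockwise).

Green's theorem converts the closed line integral into a double integral over the enclosed region D:

    ∮_C P dx + Q dy = ∬_D (∂Q/∂x - ∂P/∂y) dA.

Here P = -5x^2y, Q = 5x y^2, so

    ∂Q/∂x = 5y^2,    ∂P/∂y = -5x^2,
    ∂Q/∂x - ∂P/∂y = 5x^2 + 5y^2.

D is the region 0 ≤ x ≤ 2, 0 ≤ y ≤ 4. Evaluating the double integral:

    ∬_D (5x^2 + 5y^2) dA = ∫_0^{2} ∫_0^{4} (5x^2 + 5y^2) dy dx.

Inner (y from 0 to 4): 20x^2 + 320/3.
Outer (x from 0 to 2): 800/3.

Therefore ∮_C P dx + Q dy = 800/3.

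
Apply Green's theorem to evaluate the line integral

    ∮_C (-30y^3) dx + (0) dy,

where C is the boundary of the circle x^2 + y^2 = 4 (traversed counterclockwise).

Green's theorem converts the closed line integral into a double integral over the enclosed region D:

    ∮_C P dx + Q dy = ∬_D (∂Q/∂x - ∂P/∂y) dA.

Here P = -30y^3, Q = 0, so

    ∂Q/∂x = 0,    ∂P/∂y = -90y^2,
    ∂Q/∂x - ∂P/∂y = 90y^2.

D is the region x^2 + y^2 ≤ 4. Evaluating the double integral:

In polar coordinates (x = r cos θ, y = r sin θ, dA = r dr dθ) the integrand becomes 90r^2sin(θ)^2, so

    ∬_D (90y^2) dA = ∫_0^{2π} ∫_0^{2} (90r^2sin(θ)^2) · r dr dθ.

Inner (r from 0 to 2): 360sin(θ)^2.
Outer (θ from 0 to 2π): 360π.

Therefore ∮_C P dx + Q dy = 360π.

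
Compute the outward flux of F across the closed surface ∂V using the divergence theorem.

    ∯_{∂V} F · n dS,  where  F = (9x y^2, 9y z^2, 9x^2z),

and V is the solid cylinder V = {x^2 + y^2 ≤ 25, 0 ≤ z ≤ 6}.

By the divergence theorem,

    ∯_{∂V} F · n dS = ∭_V (∇ · F) dV.

Compute the divergence:
    ∇ · F = ∂F_x/∂x + ∂F_y/∂y + ∂F_z/∂z = 9y^2 + 9z^2 + 9x^2 = 9x^2 + 9y^2 + 9z^2.

In cylindrical coordinates, x = r cos(θ), y = r sin(θ), z = z, dV = r dr dθ dz, with 0 ≤ r ≤ 5, 0 ≤ θ ≤ 2π, 0 ≤ z ≤ 6.

The integrand, after substitution and multiplying by the volume element, becomes (9r^2 + 9z^2) · r, so

    ∭_V (∇·F) dV = ∫_0^{2π} ∫_0^{5} ∫_0^{6} (9r^2 + 9z^2) · r dz dr dθ.

Inner (z from 0 to 6): 54r (r^2 + 12).
Middle (r from 0 to 5): 33075/2.
Outer (θ from 0 to 2π): 33075π.

Therefore ∯_{∂V} F · n dS = 33075π.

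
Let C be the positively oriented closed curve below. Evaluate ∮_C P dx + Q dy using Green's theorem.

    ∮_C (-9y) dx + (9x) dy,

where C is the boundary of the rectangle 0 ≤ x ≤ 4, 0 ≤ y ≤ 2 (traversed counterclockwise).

Green's theorem converts the closed line integral into a double integral over the enclosed region D:

    ∮_C P dx + Q dy = ∬_D (∂Q/∂x - ∂P/∂y) dA.

Here P = -9y, Q = 9x, so

    ∂Q/∂x = 9,    ∂P/∂y = -9,
    ∂Q/∂x - ∂P/∂y = 18.

D is the region 0 ≤ x ≤ 4, 0 ≤ y ≤ 2. Evaluating the double integral:

    ∬_D (18) dA = ∫_0^{4} ∫_0^{2} (18) dy dx.

Inner (y from 0 to 2): 36.
Outer (x from 0 to 4): 144.

Therefore ∮_C P dx + Q dy = 144.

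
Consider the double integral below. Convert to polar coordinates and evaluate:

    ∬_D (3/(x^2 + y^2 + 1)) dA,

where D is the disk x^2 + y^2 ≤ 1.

The region D is 0 ≤ r ≤ 1, 0 ≤ θ ≤ 2π in polar coordinates, where x = r cos(θ), y = r sin(θ), and dA = r dr dθ.

Under the substitution, the integrand becomes 3/(r^2 + 1), so

    ∬_D (3/(x^2 + y^2 + 1)) dA = ∫_{0}^{2π} ∫_{0}^{1} (3/(r^2 + 1)) · r dr dθ.

Inner integral (in r): ∫_{0}^{1} (3/(r^2 + 1)) · r dr = 3log(2)/2.

Outer integral (in θ): ∫_{0}^{2π} (3log(2)/2) dθ = 3π log(2).

Therefore ∬_D (3/(x^2 + y^2 + 1)) dA = 3π log(2).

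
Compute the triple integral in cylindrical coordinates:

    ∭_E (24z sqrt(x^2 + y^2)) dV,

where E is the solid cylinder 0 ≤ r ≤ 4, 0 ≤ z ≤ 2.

In cylindrical coordinates, x = r cos(θ), y = r sin(θ), z = z, and dV = r dr dθ dz.

The integrand becomes 24r z, so

    ∭_E (24z sqrt(x^2 + y^2)) dV = ∫_{0}^{2π} ∫_{0}^{4} ∫_{0}^{2} (24r z) · r dz dr dθ.

Inner (z): 48r^2.
Middle (r from 0 to 4): 1024.
Outer (θ): 2048π.

Therefore the triple integral equals 2048π.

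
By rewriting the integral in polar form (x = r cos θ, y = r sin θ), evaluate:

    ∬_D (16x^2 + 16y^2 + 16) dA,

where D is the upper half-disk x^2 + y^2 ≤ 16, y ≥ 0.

The region D is 0 ≤ r ≤ 4, 0 ≤ θ ≤ π in polar coordinates, where x = r cos(θ), y = r sin(θ), and dA = r dr dθ.

Under the substitution, the integrand becomes 16r^2 + 16, so

    ∬_D (16x^2 + 16y^2 + 16) dA = ∫_{0}^{π} ∫_{0}^{4} (16r^2 + 16) · r dr dθ.

Inner integral (in r): ∫_{0}^{4} (16r^2 + 16) · r dr = 1152.

Outer integral (in θ): ∫_{0}^{π} (1152) dθ = 1152π.

Therefore ∬_D (16x^2 + 16y^2 + 16) dA = 1152π.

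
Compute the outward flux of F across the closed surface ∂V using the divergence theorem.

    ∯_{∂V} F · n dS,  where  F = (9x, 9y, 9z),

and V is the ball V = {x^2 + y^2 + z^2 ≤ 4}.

By the divergence theorem,

    ∯_{∂V} F · n dS = ∭_V (∇ · F) dV.

Compute the divergence:
    ∇ · F = ∂F_x/∂x + ∂F_y/∂y + ∂F_z/∂z = 9 + 9 + 9 = 27.

In spherical coordinates, x = ρ sin(φ) cos(θ), y = ρ sin(φ) sin(θ), z = ρ cos(φ), dV = ρ^2 sin(φ) dρ dφ dθ, with 0 ≤ ρ ≤ 2, 0 ≤ φ ≤ π, 0 ≤ θ ≤ 2π.

The integrand, after substitution and multiplying by the volume element, becomes (27) · ρ^2 sin(φ), so

    ∭_V (∇·F) dV = ∫_0^{2π} ∫_0^{π} ∫_0^{2} (27) · ρ^2 sin(φ) dρ dφ dθ.

Inner (ρ from 0 to 2): 72sin(φ).
Middle (φ from 0 to π): 144.
Outer (θ from 0 to 2π): 288π.

Therefore ∯_{∂V} F · n dS = 288π.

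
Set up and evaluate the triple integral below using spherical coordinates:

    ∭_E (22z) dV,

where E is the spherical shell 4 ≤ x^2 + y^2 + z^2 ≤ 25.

In spherical coordinates, x = ρ sin(φ) cos(θ), y = ρ sin(φ) sin(θ), z = ρ cos(φ), and dV = ρ^2 sin(φ) dρ dφ dθ.

The integrand becomes 22ρ cos(φ), so

    ∭_E (22z) dV = ∫_{0}^{2π} ∫_{0}^{π} ∫_{2}^{5} (22ρ cos(φ)) · ρ^2 sin(φ) dρ dφ dθ.

Inner (ρ): 6699sin(2φ)/4.
Middle (φ): 0.
Outer (θ): 0.

Therefore the triple integral equals 0.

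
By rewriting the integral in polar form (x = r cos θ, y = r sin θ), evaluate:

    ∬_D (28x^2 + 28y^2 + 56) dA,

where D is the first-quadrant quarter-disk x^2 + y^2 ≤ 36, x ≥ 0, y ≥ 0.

The region D is 0 ≤ r ≤ 6, 0 ≤ θ ≤ π/2 in polar coordinates, where x = r cos(θ), y = r sin(θ), and dA = r dr dθ.

Under the substitution, the integrand becomes 28r^2 + 56, so

    ∬_D (28x^2 + 28y^2 + 56) dA = ∫_{0}^{π/2} ∫_{0}^{6} (28r^2 + 56) · r dr dθ.

Inner integral (in r): ∫_{0}^{6} (28r^2 + 56) · r dr = 10080.

Outer integral (in θ): ∫_{0}^{π/2} (10080) dθ = 5040π.

Therefore ∬_D (28x^2 + 28y^2 + 56) dA = 5040π.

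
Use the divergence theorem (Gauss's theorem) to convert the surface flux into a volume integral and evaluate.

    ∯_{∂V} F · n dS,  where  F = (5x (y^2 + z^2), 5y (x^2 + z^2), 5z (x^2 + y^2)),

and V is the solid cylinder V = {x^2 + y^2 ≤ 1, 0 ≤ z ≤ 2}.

By the divergence theorem,

    ∯_{∂V} F · n dS = ∭_V (∇ · F) dV.

Compute the divergence:
    ∇ · F = ∂F_x/∂x + ∂F_y/∂y + ∂F_z/∂z = 5y^2 + 5z^2 + 5x^2 + 5z^2 + 5x^2 + 5y^2 = 10x^2 + 10y^2 + 10z^2.

In cylindrical coordinates, x = r cos(θ), y = r sin(θ), z = z, dV = r dr dθ dz, with 0 ≤ r ≤ 1, 0 ≤ θ ≤ 2π, 0 ≤ z ≤ 2.

The integrand, after substitution and multiplying by the volume element, becomes (10r^2 + 10z^2) · r, so

    ∭_V (∇·F) dV = ∫_0^{2π} ∫_0^{1} ∫_0^{2} (10r^2 + 10z^2) · r dz dr dθ.

Inner (z from 0 to 2): 20r (r^2 + 4/3).
Middle (r from 0 to 1): 55/3.
Outer (θ from 0 to 2π): 110π/3.

Therefore ∯_{∂V} F · n dS = 110π/3.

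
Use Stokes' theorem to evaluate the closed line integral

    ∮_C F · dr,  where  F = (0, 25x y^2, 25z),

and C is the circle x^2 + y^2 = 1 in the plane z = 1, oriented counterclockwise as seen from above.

Let S be the flat disk x^2 + y^2 ≤ 1 in the plane z = 1, with upward unit normal n̂ = ẑ. By Stokes' theorem,

    ∮_C F · dr = ∬_S (∇ × F) · n̂ dS = ∬_D (curl F)_z dA,

where D is the disk x^2 + y^2 ≤ 1.

Compute the curl of F = (0, 25x y^2, 25z):
    (∇ × F)_x = ∂F_z/∂y - ∂F_y/∂z = 0,
    (∇ × F)_y = ∂F_x/∂z - ∂F_z/∂x = 0,
    (∇ × F)_z = ∂F_y/∂x - ∂F_x/∂y = 25y^2.

On z = 1, (curl F)_z = 25y^2.

Convert to polar (x = r cos θ, y = r sin θ, dA = r dr dθ); the integrand becomes 25r^2sin(θ)^2, so

    ∬_D (curl F)_z dA = ∫_0^{2π} ∫_0^{1} (25r^2sin(θ)^2) · r dr dθ.

Inner (r from 0 to 1): 25sin(θ)^2/4.
Outer (θ from 0 to 2π): 25π/4.

Therefore ∮_C F · dr = 25π/4.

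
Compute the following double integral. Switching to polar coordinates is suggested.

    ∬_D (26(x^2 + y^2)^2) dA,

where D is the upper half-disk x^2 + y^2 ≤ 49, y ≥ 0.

The region D is 0 ≤ r ≤ 7, 0 ≤ θ ≤ π in polar coordinates, where x = r cos(θ), y = r sin(θ), and dA = r dr dθ.

Under the substitution, the integrand becomes 26r^4, so

    ∬_D (26(x^2 + y^2)^2) dA = ∫_{0}^{π} ∫_{0}^{7} (26r^4) · r dr dθ.

Inner integral (in r): ∫_{0}^{7} (26r^4) · r dr = 1529437/3.

Outer integral (in θ): ∫_{0}^{π} (1529437/3) dθ = 1529437π/3.

Therefore ∬_D (26(x^2 + y^2)^2) dA = 1529437π/3.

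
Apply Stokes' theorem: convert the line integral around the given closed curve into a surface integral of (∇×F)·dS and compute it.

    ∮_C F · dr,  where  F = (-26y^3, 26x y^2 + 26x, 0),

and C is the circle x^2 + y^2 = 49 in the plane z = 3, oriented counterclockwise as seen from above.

Let S be the flat disk x^2 + y^2 ≤ 49 in the plane z = 3, with upward unit normal n̂ = ẑ. By Stokes' theorem,

    ∮_C F · dr = ∬_S (∇ × F) · n̂ dS = ∬_D (curl F)_z dA,

where D is the disk x^2 + y^2 ≤ 49.

Compute the curl of F = (-26y^3, 26x y^2 + 26x, 0):
    (∇ × F)_x = ∂F_z/∂y - ∂F_y/∂z = 0,
    (∇ × F)_y = ∂F_x/∂z - ∂F_z/∂x = 0,
    (∇ × F)_z = ∂F_y/∂x - ∂F_x/∂y = 104y^2 + 26.

On z = 3, (curl F)_z = 104y^2 + 26.

Convert to polar (x = r cos θ, y = r sin θ, dA = r dr dθ); the integrand becomes 104r^2sin(θ)^2 + 26, so

    ∬_D (curl F)_z dA = ∫_0^{2π} ∫_0^{7} (104r^2sin(θ)^2 + 26) · r dr dθ.

Inner (r from 0 to 7): 62426sin(θ)^2 + 637.
Outer (θ from 0 to 2π): 63700π.

Therefore ∮_C F · dr = 63700π.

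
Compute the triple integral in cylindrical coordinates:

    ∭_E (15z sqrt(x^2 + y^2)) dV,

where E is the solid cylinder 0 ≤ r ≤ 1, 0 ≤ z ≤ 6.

In cylindrical coordinates, x = r cos(θ), y = r sin(θ), z = z, and dV = r dr dθ dz.

The integrand becomes 15r z, so

    ∭_E (15z sqrt(x^2 + y^2)) dV = ∫_{0}^{2π} ∫_{0}^{1} ∫_{0}^{6} (15r z) · r dz dr dθ.

Inner (z): 270r^2.
Middle (r from 0 to 1): 90.
Outer (θ): 180π.

Therefore the triple integral equals 180π.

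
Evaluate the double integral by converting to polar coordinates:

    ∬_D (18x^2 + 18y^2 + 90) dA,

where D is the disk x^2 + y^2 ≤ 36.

The region D is 0 ≤ r ≤ 6, 0 ≤ θ ≤ 2π in polar coordinates, where x = r cos(θ), y = r sin(θ), and dA = r dr dθ.

Under the substitution, the integrand becomes 18r^2 + 90, so

    ∬_D (18x^2 + 18y^2 + 90) dA = ∫_{0}^{2π} ∫_{0}^{6} (18r^2 + 90) · r dr dθ.

Inner integral (in r): ∫_{0}^{6} (18r^2 + 90) · r dr = 7452.

Outer integral (in θ): ∫_{0}^{2π} (7452) dθ = 14904π.

Therefore ∬_D (18x^2 + 18y^2 + 90) dA = 14904π.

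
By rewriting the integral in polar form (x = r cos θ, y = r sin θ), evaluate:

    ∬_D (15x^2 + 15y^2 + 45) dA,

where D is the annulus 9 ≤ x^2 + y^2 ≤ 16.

The region D is 3 ≤ r ≤ 4, 0 ≤ θ ≤ 2π in polar coordinates, where x = r cos(θ), y = r sin(θ), and dA = r dr dθ.

Under the substitution, the integrand becomes 15r^2 + 45, so

    ∬_D (15x^2 + 15y^2 + 45) dA = ∫_{0}^{2π} ∫_{3}^{4} (15r^2 + 45) · r dr dθ.

Inner integral (in r): ∫_{3}^{4} (15r^2 + 45) · r dr = 3255/4.

Outer integral (in θ): ∫_{0}^{2π} (3255/4) dθ = 3255π/2.

Therefore ∬_D (15x^2 + 15y^2 + 45) dA = 3255π/2.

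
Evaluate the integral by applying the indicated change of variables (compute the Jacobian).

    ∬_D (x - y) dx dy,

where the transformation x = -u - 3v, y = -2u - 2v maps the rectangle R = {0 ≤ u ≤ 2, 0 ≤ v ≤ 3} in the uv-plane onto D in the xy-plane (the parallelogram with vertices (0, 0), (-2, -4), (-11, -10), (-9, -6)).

Compute the Jacobian determinant of (x, y) with respect to (u, v):

    ∂(x,y)/∂(u,v) = | -1  -3 | = (-1)(-2) - (-3)(-2) = -4.
                   | -2  -2 |

Its absolute value is |J| = 4 (the area scaling factor).

Substituting x = -u - 3v, y = -2u - 2v into the integrand,

    x - y → u - v,

so the integral becomes

    ∬_R (u - v) · |J| du dv = ∫_0^2 ∫_0^3 (4u - 4v) dv du.

Inner (v): 12u - 18.
Outer (u): -12.

Therefore ∬_D (x - y) dx dy = -12.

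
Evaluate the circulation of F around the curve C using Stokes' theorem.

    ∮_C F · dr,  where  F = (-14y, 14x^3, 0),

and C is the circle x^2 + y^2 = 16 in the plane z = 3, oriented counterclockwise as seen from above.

Let S be the flat disk x^2 + y^2 ≤ 16 in the plane z = 3, with upward unit normal n̂ = ẑ. By Stokes' theorem,

    ∮_C F · dr = ∬_S (∇ × F) · n̂ dS = ∬_D (curl F)_z dA,

where D is the disk x^2 + y^2 ≤ 16.

Compute the curl of F = (-14y, 14x^3, 0):
    (∇ × F)_x = ∂F_z/∂y - ∂F_y/∂z = 0,
    (∇ × F)_y = ∂F_x/∂z - ∂F_z/∂x = 0,
    (∇ × F)_z = ∂F_y/∂x - ∂F_x/∂y = 42x^2 + 14.

On z = 3, (curl F)_z = 42x^2 + 14.

Convert to polar (x = r cos θ, y = r sin θ, dA = r dr dθ); the integrand becomes 42r^2cos(θ)^2 + 14, so

    ∬_D (curl F)_z dA = ∫_0^{2π} ∫_0^{4} (42r^2cos(θ)^2 + 14) · r dr dθ.

Inner (r from 0 to 4): 2688cos(θ)^2 + 112.
Outer (θ from 0 to 2π): 2912π.

Therefore ∮_C F · dr = 2912π.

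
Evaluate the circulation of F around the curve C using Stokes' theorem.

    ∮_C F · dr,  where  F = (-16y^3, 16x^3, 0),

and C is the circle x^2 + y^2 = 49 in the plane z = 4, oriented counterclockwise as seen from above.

Let S be the flat disk x^2 + y^2 ≤ 49 in the plane z = 4, with upward unit normal n̂ = ẑ. By Stokes' theorem,

    ∮_C F · dr = ∬_S (∇ × F) · n̂ dS = ∬_D (curl F)_z dA,

where D is the disk x^2 + y^2 ≤ 49.

Compute the curl of F = (-16y^3, 16x^3, 0):
    (∇ × F)_x = ∂F_z/∂y - ∂F_y/∂z = 0,
    (∇ × F)_y = ∂F_x/∂z - ∂F_z/∂x = 0,
    (∇ × F)_z = ∂F_y/∂x - ∂F_x/∂y = 48x^2 + 48y^2.

On z = 4, (curl F)_z = 48x^2 + 48y^2.

Convert to polar (x = r cos θ, y = r sin θ, dA = r dr dθ); the integrand becomes 48r^2, so

    ∬_D (curl F)_z dA = ∫_0^{2π} ∫_0^{7} (48r^2) · r dr dθ.

Inner (r from 0 to 7): 28812.
Outer (θ from 0 to 2π): 57624π.

Therefore ∮_C F · dr = 57624π.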